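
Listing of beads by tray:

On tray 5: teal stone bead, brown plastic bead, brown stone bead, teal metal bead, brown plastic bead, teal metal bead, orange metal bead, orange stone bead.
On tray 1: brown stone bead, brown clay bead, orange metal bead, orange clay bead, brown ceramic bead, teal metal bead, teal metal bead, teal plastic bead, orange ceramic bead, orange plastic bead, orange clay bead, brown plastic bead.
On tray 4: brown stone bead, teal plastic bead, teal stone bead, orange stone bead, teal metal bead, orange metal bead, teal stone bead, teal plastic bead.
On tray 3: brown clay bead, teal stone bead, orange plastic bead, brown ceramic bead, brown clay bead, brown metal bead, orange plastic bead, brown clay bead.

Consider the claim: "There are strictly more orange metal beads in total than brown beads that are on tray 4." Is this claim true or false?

True

There are 3 orange metal beads.
There is 1 brown bead on tray 4.
The claim requires 3 > 1, which holds.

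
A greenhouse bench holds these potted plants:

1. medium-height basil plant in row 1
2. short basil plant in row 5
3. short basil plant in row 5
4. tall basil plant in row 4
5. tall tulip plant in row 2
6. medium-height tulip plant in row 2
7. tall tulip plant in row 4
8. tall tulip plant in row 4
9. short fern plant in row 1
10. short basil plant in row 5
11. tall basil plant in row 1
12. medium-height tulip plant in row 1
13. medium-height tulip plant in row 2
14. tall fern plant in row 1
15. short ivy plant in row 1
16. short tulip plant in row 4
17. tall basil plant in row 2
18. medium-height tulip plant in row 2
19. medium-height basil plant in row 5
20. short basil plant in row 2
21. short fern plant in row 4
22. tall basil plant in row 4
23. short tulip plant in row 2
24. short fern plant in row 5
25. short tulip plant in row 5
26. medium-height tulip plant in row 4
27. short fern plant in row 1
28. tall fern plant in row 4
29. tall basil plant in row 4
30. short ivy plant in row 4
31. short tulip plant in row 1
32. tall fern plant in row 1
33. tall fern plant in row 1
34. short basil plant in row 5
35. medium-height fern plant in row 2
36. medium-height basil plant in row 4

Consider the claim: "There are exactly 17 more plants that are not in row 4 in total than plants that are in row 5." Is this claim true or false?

plants that are not in row 4: 25.
plants in row 5: 7.
The claim requires 25 − 7 (= 18) to equal 17, which does not hold.

False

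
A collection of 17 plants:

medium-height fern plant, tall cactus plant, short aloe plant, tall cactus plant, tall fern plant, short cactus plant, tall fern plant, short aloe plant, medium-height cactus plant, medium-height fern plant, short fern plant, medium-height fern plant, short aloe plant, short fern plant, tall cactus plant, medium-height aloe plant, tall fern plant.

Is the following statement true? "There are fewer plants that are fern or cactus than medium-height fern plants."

False

plants that are fern or cactus: 13.
medium-height fern plants: 3.
The claim requires 13 < 3, which does not hold.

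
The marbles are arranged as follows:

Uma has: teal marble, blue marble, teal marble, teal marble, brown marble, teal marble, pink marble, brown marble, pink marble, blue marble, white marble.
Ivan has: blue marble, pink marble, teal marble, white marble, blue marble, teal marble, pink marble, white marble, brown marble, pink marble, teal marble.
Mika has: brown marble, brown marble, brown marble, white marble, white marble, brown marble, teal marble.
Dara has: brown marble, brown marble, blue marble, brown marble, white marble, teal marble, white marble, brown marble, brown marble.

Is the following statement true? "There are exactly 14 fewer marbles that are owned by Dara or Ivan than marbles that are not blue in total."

False

|marbles owned by Dara or Ivan| = 20.
|marbles that are not blue| = 33.
The claim requires 33 − 20 (= 13) to equal 14, which does not hold.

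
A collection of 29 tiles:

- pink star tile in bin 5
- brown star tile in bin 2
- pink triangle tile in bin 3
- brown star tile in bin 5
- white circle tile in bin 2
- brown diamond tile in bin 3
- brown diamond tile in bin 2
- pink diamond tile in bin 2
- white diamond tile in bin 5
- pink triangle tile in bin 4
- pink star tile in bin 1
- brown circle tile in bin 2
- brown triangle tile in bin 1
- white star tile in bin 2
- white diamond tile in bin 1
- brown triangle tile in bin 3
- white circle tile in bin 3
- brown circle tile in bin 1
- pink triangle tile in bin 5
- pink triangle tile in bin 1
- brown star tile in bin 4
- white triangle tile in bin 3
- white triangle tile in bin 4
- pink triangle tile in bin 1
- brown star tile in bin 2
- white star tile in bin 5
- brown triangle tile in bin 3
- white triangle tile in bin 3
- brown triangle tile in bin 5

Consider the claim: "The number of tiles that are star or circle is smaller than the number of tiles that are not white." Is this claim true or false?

True

tiles that are star or circle: 12.
tiles that are not white: 20.
The claim requires 12 < 20, which holds.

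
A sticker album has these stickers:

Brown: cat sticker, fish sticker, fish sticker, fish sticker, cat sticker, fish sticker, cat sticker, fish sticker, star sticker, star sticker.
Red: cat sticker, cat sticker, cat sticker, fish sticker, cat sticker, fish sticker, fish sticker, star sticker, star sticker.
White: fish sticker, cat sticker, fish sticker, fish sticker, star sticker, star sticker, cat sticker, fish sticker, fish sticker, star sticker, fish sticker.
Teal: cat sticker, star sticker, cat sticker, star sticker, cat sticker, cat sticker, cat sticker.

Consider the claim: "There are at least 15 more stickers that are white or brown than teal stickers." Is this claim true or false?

False

|stickers that are white or brown| = 21.
|teal stickers| = 7.
The claim requires 21 − 7 = 14 ≥ 15, which does not hold.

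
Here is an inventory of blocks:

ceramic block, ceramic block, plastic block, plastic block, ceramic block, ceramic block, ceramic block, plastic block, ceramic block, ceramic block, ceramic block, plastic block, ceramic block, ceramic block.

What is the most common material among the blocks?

ceramic

Counts by material: ceramic 10, plastic 4.
The maximum is 10, held uniquely by ceramic.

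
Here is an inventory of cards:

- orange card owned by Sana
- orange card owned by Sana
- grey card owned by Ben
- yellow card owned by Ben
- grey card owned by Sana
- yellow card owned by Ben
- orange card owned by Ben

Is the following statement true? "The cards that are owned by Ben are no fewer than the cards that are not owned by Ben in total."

Count of cards owned by Ben: 4.
Count of cards that are not owned by Ben: 3.
The claim requires 4 ≥ 3, which holds.

True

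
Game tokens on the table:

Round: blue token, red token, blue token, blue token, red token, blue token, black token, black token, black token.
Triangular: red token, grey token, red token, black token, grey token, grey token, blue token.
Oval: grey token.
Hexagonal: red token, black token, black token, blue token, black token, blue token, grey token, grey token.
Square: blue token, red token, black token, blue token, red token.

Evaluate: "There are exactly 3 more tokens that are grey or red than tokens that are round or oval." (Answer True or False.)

tokens that are grey or red: 13.
tokens that are round or oval: 10.
The claim requires 13 − 10 (= 3) to equal 3, which holds.

True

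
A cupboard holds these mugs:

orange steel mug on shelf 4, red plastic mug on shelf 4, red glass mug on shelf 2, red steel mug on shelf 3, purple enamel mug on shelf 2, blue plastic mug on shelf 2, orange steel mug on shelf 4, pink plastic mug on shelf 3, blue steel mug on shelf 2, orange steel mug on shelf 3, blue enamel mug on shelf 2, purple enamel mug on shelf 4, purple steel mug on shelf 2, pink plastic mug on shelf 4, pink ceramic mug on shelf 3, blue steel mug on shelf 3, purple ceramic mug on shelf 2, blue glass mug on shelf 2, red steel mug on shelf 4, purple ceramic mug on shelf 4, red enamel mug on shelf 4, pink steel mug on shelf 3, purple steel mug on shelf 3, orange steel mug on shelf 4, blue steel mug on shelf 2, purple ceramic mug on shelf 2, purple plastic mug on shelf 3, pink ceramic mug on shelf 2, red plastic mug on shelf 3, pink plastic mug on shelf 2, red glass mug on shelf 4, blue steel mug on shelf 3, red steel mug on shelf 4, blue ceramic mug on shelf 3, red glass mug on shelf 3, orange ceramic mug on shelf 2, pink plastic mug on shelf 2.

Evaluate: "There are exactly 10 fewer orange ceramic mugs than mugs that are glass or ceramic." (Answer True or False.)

True

There is 1 orange ceramic mug.
There are 11 mugs that are glass or ceramic.
The claim requires 11 − 1 (= 10) to equal 10, which holds.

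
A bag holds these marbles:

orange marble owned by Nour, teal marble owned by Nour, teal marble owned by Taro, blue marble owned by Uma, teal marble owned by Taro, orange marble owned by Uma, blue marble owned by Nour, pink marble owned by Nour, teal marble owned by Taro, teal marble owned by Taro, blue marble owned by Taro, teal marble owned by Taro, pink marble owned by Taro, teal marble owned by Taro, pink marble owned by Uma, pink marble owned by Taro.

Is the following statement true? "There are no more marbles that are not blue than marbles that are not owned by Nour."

marbles that are not blue: 13.
marbles that are not owned by Nour: 12.
The claim requires 13 ≤ 12, which does not hold.

False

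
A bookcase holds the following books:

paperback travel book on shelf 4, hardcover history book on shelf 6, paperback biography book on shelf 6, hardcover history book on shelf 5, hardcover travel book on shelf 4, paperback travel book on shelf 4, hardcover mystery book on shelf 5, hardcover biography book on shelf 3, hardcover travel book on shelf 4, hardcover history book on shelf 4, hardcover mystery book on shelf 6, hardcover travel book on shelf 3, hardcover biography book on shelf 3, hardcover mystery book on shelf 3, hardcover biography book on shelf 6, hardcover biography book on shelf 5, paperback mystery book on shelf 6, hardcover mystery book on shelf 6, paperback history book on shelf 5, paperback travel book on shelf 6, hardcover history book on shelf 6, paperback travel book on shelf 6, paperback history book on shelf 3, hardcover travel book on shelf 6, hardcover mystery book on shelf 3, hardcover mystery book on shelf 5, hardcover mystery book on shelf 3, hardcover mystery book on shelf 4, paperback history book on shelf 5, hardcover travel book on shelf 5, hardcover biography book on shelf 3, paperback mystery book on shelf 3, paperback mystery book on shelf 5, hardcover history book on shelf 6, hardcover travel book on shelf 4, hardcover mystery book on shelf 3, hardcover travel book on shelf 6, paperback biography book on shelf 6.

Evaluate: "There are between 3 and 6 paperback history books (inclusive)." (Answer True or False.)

True

There are 3 paperback history books.
The claim requires 3 ≤ 3 ≤ 6, which holds.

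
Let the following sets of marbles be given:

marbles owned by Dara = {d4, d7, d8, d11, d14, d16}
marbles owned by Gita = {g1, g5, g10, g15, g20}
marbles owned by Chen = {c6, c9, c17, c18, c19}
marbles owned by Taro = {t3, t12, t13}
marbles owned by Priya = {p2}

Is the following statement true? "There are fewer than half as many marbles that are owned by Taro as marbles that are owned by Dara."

False

|marbles owned by Taro| = 3.
|marbles owned by Dara| = 6.
The claim requires 2 × 3 = 6 < 6, which does not hold.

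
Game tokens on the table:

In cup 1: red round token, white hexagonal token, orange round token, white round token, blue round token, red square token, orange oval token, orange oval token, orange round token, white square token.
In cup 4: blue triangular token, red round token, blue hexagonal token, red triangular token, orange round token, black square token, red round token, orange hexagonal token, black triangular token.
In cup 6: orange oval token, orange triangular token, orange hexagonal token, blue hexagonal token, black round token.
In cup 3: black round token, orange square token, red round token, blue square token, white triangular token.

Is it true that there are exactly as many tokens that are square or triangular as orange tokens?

True

tokens that are square or triangular: 10.
orange tokens: 10.
The claim requires 10 = 10, which holds.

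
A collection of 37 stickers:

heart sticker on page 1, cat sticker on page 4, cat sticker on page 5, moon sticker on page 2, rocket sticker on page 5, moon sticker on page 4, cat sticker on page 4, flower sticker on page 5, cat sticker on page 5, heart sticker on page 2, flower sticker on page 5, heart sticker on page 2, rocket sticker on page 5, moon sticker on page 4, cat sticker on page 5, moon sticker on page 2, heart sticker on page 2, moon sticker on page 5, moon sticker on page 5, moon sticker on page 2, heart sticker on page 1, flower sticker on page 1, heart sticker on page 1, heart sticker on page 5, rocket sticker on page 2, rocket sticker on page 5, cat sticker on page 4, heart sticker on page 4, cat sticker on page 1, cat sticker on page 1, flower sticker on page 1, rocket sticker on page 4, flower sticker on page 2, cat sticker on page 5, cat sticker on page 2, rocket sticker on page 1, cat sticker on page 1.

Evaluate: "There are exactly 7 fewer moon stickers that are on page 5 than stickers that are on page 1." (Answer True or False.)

|moon stickers on page 5| = 2.
|stickers on page 1| = 9.
The claim requires 9 − 2 (= 7) to equal 7, which holds.

True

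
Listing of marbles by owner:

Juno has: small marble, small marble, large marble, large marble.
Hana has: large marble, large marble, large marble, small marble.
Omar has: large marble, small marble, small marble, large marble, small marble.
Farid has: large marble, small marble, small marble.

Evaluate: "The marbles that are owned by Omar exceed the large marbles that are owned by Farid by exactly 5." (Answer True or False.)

False

marbles owned by Omar: 5.
large marbles owned by Farid: 1.
The claim requires 5 − 1 (= 4) to equal 5, which does not hold.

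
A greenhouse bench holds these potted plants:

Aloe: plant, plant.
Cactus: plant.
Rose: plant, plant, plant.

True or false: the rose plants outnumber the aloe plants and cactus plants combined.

rose plants: 3.
aloe plants: 2; cactus plants: 1; combined: 2 + 1 = 3.
The claim requires 3 > 3, which does not hold.

False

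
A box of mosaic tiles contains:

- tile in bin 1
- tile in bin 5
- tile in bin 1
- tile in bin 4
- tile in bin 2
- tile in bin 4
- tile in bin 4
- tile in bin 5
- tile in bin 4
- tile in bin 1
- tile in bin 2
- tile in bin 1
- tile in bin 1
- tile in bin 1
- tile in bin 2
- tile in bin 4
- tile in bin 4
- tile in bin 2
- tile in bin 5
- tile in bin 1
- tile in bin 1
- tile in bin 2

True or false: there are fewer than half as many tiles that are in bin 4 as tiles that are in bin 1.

False

There are 6 tiles in bin 4.
There are 8 tiles in bin 1.
The claim requires 2 × 6 = 12 < 8, which does not hold.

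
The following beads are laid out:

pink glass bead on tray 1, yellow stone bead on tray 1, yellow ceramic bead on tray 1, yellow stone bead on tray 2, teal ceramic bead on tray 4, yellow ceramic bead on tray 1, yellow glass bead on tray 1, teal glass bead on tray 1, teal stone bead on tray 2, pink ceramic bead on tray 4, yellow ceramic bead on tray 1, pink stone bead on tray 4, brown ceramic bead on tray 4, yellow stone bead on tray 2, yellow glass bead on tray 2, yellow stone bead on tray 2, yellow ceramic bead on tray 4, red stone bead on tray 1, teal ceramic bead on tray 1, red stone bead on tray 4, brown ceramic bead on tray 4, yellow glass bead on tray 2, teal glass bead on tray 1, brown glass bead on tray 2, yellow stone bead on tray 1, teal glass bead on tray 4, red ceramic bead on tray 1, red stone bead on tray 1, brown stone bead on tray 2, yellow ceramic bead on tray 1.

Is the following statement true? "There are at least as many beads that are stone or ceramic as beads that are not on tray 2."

beads that are stone or ceramic: 22.
beads that are not on tray 2: 22.
The claim requires 22 ≥ 22, which holds.

True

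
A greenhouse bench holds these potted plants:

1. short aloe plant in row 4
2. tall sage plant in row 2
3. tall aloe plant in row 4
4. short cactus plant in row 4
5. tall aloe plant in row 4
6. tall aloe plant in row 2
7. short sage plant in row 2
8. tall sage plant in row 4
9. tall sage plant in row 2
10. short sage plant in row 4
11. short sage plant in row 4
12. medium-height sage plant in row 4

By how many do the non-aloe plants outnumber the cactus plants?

7

non-aloe plants: 8.
cactus plants: 1.
8 − 1 = 7.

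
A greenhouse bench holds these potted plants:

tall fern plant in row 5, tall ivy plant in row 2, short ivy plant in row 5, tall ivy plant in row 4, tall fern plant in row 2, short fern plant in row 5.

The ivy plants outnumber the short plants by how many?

ivy plants: 3.
short plants: 2.
3 − 2 = 1.

1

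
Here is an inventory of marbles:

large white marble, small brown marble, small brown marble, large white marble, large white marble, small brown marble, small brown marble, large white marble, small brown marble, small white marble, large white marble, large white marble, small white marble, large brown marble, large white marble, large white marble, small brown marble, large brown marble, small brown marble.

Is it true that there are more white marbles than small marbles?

True

white marbles: 10.
small marbles: 9.
The claim requires 10 > 9, which holds.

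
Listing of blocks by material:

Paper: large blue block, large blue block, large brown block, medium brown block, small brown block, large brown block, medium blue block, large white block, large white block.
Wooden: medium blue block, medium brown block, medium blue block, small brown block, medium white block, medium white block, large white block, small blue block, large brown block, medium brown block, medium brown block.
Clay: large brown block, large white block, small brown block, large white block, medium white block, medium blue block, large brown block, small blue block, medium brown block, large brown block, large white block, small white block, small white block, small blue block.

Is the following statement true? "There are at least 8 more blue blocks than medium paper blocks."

blue blocks: 9.
medium paper blocks: 2.
The claim requires 9 − 2 = 7 ≥ 8, which does not hold.

False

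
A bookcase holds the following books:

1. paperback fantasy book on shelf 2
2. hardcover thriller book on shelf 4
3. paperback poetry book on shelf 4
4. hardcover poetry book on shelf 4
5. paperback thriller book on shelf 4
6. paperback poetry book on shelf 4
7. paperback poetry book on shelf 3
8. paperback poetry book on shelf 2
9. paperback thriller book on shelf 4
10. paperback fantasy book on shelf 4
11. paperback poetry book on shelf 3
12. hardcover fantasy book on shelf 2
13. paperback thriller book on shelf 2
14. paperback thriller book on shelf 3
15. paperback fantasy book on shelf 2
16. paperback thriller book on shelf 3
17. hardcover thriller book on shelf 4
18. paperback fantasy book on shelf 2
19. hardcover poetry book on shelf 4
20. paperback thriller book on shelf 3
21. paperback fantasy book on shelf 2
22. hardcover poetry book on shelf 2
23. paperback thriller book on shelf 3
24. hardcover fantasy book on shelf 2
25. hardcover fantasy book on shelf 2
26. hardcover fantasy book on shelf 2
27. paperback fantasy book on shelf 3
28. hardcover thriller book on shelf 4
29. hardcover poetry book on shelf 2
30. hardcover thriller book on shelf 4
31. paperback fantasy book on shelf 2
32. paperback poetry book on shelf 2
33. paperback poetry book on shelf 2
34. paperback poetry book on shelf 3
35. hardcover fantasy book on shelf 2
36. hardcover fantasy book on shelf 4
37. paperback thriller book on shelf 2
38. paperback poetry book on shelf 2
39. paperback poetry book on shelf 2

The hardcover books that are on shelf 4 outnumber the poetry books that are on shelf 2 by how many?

0

hardcover books on shelf 4: 7.
poetry books on shelf 2: 7.
7 − 7 = 0.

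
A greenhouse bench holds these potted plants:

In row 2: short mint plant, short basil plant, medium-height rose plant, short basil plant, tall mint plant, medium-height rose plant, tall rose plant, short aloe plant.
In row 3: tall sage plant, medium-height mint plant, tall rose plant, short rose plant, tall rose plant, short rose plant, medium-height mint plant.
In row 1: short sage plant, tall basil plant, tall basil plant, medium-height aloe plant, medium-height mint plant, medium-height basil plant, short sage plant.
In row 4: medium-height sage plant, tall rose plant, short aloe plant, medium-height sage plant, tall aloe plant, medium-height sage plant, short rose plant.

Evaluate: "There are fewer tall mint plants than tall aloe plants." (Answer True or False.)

tall mint plants: 1.
tall aloe plants: 1.
The claim requires 1 < 1, which does not hold.

False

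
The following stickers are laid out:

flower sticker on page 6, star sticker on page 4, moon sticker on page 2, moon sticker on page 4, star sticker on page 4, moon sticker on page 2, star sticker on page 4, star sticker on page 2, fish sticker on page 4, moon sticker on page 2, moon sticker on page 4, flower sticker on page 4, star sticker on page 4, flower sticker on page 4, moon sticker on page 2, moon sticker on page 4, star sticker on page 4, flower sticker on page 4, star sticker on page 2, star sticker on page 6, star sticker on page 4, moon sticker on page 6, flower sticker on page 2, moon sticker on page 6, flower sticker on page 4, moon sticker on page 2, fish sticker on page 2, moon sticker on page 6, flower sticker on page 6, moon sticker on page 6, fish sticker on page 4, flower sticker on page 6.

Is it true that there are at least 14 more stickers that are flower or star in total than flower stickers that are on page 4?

|stickers that are flower or star| = 17.
|flower stickers on page 4| = 4.
The claim requires 17 − 4 = 13 ≥ 14, which does not hold.

False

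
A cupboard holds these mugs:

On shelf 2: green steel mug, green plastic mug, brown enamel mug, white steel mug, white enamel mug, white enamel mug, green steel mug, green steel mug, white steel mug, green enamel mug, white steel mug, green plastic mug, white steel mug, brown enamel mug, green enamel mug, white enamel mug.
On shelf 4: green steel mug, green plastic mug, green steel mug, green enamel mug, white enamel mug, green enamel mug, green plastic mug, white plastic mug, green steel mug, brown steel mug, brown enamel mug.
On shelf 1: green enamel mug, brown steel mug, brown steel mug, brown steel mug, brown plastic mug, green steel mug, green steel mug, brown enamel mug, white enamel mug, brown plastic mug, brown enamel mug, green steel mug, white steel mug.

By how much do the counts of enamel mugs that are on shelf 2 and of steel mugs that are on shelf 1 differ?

0

enamel mugs on shelf 2: 7. steel mugs on shelf 1: 7.
|7 − 7| = 7 − 7 = 0.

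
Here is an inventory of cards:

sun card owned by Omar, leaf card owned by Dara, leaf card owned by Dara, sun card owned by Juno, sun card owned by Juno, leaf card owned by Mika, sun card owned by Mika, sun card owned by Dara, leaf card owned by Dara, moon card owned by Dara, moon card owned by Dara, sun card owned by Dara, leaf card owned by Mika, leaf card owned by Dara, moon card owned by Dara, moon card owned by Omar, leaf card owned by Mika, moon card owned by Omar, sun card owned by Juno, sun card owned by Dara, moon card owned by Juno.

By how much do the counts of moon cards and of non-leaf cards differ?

8

moon cards: 6. non-leaf cards: 14.
|6 − 14| = 14 − 6 = 8.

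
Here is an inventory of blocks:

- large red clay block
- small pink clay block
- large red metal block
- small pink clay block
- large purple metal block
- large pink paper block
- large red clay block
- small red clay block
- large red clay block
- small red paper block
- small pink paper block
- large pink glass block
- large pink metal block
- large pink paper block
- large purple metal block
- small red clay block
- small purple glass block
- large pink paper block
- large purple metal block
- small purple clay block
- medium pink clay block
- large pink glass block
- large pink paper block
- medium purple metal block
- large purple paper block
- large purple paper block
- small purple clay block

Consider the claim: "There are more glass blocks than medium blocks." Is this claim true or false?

True

|glass blocks| = 3.
|medium blocks| = 2.
The claim requires 3 > 2, which holds.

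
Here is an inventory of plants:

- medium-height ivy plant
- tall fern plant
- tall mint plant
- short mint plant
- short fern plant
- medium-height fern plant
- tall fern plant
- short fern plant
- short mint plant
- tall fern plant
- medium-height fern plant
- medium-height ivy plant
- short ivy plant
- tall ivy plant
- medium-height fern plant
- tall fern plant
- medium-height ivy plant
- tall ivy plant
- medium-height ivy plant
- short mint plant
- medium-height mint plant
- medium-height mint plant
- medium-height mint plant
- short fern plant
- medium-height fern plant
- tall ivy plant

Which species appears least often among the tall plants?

Counts by species (restricted to tall plants): fern 4, ivy 3, mint 1.
The minimum is 1, held uniquely by mint.

mint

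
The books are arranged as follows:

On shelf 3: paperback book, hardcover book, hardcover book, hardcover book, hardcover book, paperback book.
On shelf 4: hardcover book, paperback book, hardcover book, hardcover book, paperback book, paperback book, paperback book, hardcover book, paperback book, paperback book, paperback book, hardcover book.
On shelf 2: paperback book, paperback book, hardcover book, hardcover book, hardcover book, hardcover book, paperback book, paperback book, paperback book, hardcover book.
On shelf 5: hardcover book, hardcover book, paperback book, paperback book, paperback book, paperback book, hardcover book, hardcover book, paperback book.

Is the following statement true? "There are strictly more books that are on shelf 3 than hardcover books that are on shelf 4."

books on shelf 3: 6.
hardcover books on shelf 4: 5.
The claim requires 6 > 5, which holds.

True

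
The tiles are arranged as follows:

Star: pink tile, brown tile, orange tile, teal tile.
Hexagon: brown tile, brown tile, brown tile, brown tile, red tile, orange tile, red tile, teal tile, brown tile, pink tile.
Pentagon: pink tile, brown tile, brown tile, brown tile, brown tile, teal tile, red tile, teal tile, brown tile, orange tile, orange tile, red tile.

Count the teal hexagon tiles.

1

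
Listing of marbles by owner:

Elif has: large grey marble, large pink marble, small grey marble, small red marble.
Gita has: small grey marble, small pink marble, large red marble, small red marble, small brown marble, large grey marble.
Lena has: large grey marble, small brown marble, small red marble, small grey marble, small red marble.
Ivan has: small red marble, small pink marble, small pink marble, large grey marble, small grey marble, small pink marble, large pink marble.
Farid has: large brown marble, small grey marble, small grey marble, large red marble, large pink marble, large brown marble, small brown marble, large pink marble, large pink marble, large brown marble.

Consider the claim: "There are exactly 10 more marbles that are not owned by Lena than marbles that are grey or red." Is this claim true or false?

True

Count of marbles that are not owned by Lena: 27.
There are 17 marbles that are grey or red.
The claim requires 27 − 17 (= 10) to equal 10, which holds.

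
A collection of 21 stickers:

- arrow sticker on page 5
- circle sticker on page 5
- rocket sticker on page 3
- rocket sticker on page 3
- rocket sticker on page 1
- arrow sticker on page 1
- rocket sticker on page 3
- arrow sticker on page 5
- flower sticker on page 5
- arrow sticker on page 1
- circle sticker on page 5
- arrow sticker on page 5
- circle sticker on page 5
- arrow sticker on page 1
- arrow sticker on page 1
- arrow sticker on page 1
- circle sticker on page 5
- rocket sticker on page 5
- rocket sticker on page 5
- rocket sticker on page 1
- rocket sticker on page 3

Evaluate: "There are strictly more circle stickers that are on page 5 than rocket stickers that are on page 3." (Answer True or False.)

There are 4 circle stickers on page 5.
There are 4 rocket stickers on page 3.
The claim requires 4 > 4, which does not hold.

False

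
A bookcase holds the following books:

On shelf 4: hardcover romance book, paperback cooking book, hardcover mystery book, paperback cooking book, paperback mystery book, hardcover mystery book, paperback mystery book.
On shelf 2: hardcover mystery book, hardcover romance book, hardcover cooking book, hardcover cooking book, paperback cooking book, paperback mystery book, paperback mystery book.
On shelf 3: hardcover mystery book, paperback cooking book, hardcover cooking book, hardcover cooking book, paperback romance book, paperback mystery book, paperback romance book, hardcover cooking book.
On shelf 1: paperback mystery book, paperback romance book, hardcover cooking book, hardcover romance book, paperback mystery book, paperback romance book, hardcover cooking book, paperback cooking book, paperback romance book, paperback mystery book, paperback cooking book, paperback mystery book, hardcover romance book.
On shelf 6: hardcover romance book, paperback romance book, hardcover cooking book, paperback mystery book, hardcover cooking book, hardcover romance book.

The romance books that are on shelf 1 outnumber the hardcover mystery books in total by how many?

romance books on shelf 1: 5.
hardcover mystery books: 4.
5 − 4 = 1.

1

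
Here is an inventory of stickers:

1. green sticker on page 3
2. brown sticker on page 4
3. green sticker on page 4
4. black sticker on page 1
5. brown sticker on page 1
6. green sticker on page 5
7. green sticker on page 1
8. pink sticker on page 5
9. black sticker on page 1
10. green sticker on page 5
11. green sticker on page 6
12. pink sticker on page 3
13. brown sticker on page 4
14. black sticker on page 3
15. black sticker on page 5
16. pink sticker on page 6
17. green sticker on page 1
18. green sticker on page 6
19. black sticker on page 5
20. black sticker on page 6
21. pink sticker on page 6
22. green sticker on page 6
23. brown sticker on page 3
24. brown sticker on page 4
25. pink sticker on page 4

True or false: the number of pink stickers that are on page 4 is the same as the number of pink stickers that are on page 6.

False

There is 1 pink sticker on page 4.
There are 2 pink stickers on page 6.
The claim requires 1 = 2, which does not hold.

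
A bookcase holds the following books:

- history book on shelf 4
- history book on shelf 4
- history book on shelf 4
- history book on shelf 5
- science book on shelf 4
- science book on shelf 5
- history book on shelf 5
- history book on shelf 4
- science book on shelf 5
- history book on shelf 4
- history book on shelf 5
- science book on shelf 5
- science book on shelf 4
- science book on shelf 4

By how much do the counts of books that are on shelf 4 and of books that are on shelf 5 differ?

books on shelf 4: 8. books on shelf 5: 6.
|8 − 6| = 8 − 6 = 2.

2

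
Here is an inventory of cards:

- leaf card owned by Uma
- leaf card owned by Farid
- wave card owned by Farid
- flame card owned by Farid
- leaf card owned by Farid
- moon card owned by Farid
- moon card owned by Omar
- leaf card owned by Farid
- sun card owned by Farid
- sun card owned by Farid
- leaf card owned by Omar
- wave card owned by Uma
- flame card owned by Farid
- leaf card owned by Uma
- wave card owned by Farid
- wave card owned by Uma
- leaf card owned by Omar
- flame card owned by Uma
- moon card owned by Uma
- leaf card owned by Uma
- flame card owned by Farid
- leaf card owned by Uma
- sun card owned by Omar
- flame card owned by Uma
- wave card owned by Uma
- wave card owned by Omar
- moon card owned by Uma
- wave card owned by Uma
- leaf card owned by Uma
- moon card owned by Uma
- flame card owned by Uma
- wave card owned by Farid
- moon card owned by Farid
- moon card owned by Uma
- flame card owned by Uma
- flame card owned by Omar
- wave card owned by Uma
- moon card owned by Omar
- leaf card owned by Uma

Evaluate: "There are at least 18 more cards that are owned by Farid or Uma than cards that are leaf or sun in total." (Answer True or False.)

True

|cards owned by Farid or Uma| = 32.
|cards that are leaf or sun| = 14.
The claim requires 32 − 14 = 18 ≥ 18, which holds.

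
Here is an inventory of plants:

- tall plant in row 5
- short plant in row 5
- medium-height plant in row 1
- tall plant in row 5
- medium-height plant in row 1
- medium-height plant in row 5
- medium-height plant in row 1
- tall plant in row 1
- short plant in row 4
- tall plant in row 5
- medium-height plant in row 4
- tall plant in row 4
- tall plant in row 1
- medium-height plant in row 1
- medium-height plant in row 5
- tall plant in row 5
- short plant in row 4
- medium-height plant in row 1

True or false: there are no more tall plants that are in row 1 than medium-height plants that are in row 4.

False

There are 2 tall plants in row 1.
There is 1 medium-height plant in row 4.
The claim requires 2 ≤ 1, which does not hold.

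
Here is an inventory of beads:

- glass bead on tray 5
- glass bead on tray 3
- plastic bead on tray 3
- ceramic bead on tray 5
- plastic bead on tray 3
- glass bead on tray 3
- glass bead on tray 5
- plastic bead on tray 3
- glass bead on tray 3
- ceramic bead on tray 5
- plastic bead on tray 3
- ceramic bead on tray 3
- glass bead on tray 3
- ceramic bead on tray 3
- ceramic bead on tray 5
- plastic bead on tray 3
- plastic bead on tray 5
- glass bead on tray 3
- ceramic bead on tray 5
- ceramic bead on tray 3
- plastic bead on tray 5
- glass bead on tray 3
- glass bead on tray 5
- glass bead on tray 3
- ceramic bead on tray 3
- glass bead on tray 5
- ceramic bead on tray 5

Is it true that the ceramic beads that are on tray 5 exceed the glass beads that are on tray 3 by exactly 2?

There are 5 ceramic beads on tray 5.
There are 7 glass beads on tray 3.
The claim requires 5 − 7 (= -2) to equal 2, which does not hold.

False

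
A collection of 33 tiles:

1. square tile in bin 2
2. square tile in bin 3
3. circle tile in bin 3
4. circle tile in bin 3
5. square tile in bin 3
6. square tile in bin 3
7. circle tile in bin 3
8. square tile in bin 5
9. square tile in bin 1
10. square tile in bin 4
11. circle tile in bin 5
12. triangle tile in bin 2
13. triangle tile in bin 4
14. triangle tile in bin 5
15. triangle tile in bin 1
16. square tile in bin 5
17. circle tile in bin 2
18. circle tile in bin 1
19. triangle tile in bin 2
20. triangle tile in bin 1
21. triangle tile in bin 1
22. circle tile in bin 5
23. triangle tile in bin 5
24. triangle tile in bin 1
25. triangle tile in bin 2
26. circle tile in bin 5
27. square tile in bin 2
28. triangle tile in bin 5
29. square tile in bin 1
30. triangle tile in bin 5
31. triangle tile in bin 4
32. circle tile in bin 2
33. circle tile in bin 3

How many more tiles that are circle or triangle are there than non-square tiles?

0

tiles that are circle or triangle: 23.
non-square tiles: 23.
23 − 23 = 0.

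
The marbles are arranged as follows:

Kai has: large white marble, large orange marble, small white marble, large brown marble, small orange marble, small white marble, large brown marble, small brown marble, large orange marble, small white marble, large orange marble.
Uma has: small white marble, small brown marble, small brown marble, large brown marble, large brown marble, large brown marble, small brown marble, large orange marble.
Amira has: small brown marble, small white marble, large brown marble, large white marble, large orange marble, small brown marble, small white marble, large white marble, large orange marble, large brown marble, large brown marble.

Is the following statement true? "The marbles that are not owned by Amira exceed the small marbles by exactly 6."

|marbles that are not owned by Amira| = 19.
|small marbles| = 13.
The claim requires 19 − 13 (= 6) to equal 6, which holds.

True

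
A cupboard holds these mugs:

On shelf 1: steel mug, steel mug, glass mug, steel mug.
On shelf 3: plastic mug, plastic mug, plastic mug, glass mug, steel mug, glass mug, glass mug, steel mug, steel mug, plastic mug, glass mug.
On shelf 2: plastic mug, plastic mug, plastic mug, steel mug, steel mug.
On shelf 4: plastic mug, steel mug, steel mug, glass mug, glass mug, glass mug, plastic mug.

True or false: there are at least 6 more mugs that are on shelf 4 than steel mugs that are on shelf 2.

mugs on shelf 4: 7.
steel mugs on shelf 2: 2.
The claim requires 7 − 2 = 5 ≥ 6, which does not hold.

False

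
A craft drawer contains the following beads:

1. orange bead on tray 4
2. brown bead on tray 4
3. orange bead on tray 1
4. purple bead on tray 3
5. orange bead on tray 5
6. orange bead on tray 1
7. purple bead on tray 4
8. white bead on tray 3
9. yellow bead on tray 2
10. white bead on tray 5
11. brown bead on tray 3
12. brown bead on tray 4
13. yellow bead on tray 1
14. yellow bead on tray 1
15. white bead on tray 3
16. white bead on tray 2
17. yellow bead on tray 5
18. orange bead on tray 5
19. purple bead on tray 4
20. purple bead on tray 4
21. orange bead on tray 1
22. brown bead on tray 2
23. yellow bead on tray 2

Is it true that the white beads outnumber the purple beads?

False

There are 4 white beads.
There are 4 purple beads.
The claim requires 4 > 4, which does not hold.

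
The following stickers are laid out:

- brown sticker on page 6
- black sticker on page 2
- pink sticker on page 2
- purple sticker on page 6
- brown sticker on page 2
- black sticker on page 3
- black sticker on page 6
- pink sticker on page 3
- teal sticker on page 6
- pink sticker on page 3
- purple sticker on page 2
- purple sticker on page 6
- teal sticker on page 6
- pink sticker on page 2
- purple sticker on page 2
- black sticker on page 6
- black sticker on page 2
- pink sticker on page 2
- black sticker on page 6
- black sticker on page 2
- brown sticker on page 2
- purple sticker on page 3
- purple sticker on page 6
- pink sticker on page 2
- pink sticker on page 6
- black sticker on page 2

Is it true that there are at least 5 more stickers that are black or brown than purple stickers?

True

stickers that are black or brown: 11.
purple stickers: 6.
The claim requires 11 − 6 = 5 ≥ 5, which holds.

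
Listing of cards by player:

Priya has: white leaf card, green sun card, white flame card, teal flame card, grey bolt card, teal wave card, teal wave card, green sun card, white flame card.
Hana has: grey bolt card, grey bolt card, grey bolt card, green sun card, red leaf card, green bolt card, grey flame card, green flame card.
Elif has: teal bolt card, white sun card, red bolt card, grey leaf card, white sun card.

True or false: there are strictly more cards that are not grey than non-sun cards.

There are 16 cards that are not grey.
There are 17 non-sun cards.
The claim requires 16 > 17, which does not hold.

False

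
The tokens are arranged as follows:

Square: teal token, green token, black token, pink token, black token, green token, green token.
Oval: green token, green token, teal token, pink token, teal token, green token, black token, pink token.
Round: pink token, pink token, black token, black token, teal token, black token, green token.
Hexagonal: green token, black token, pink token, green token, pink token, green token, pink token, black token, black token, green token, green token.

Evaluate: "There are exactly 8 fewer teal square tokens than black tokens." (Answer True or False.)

True

There is 1 teal square token.
There are 9 black tokens.
The claim requires 9 − 1 (= 8) to equal 8, which holds.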